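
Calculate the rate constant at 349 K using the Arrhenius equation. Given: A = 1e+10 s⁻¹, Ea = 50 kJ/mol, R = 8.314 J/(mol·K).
3.28e+02 s⁻¹

k = A·exp(-Ea/(R·T)) = 1e+10·exp(-50000/(8.314·349)) = 1e+10·exp(-17.2320) = 1e+10·3.2829e-08 = 3.28e+02 s⁻¹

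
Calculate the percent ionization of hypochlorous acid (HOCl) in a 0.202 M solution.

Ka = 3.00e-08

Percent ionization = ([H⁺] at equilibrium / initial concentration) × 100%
Percent ionization = 0.0385%

Let x = [H⁺]. Ka = x²/(C - x) ⇒ x² + (3.00e-08)x - (3.00e-08)(0.202) = 0. x = 7.7831e-05. Percent = (7.7831e-05/0.202) × 100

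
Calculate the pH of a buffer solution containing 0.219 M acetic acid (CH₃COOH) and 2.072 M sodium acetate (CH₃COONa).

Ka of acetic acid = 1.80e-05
pH = 5.72

pKa = -log(1.80e-05) = 4.74. pH = pKa + log([A⁻]/[HA]) = 4.74 + log(2.072/0.219)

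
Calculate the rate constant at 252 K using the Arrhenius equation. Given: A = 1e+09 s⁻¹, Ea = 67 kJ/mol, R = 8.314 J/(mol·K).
1.29e-05 s⁻¹

k = A·exp(-Ea/(R·T)) = 1e+09·exp(-67000/(8.314·252)) = 1e+09·exp(-31.9790) = 1e+09·1.2934e-14 = 1.29e-05 s⁻¹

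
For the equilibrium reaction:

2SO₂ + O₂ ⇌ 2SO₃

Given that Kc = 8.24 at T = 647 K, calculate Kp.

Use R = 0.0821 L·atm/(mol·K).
K_p = 0.1551

Δn = (moles gaseous products) − (moles gaseous reactants) = -1
T = 647 K; RT = 0.0821 × 647 = 53.1187
Kp = Kc·(RT)^Δn = 8.24 × (53.1187)^-1 = 8.24 × 0.0188258 = 0.1551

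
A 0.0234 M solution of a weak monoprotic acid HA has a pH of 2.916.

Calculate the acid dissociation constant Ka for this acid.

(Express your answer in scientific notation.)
K_a = 6.64e-05

[H⁺] = 10^(−pH) = 10^(−2.916) = 1.213e-03 M. For HA ⇌ H⁺ + A⁻, Ka = x²/(C − x) = (1.213e-03)²/(0.0234 − 1.213e-03) = 6.64e-05.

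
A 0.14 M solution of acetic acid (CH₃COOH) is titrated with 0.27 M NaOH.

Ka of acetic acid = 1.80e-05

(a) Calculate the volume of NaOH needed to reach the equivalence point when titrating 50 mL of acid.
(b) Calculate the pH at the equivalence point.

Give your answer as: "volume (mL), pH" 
V = 25.9 mL, pH = 8.85

(a) At equivalence: moles acid = moles base.
moles acid = 0.14 × 0.05 = 0.007 mol; V_NaOH = 0.007/0.27 = 0.02593 L = 25.9 mL.
(b) At equivalence, all acid → conjugate base A⁻ at [A⁻] = 0.007/0.07593 = 0.0922 M.
Kb = Kw/Ka = 1.0e-14/1.80e-05 = 5.556e-10; [OH⁻] = √(Kb·[A⁻]) = 7.157e-06; pOH = 5.15; pH = 14 − pOH = 8.85.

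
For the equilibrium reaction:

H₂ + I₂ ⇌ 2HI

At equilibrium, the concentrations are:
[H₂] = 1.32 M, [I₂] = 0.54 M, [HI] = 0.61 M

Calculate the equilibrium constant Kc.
K_c = 0.5220

Kc = ([HI]^2) / ([H₂] × [I₂])
   = ((0.61)^2) / ((1.32)·(0.54))
   = 0.3721 / 0.7128 = 0.5220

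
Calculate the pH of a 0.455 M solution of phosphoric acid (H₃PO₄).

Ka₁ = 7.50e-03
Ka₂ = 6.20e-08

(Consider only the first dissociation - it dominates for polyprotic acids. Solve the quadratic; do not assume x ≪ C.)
pH = 1.26

x² + Ka₁·x − Ka₁·C = 0 with Ka₁ = 7.50e-03, C = 0.455.
x = (−Ka₁ + √(Ka₁² + 4·Ka₁·C))/2 = 5.4787e-02 M, so pH = 1.26.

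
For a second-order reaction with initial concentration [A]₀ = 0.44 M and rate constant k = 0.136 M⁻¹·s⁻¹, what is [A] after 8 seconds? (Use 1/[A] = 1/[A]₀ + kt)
0.2976 M

1/[A] = 1/[A]₀ + k·t = 1/0.44 + (0.136)·(8) = 2.2727 + 1.0880 = 3.3607
[A] = 1/3.3607 = 0.2976 M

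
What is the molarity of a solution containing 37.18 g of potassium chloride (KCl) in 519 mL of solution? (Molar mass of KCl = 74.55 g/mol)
Moles of KCl = 37.18 g ÷ 74.55 g/mol = 0.498726 mol
Volume = 519 mL = 0.519 L
Molarity = 0.498726 mol ÷ 0.519 L = 0.9609 M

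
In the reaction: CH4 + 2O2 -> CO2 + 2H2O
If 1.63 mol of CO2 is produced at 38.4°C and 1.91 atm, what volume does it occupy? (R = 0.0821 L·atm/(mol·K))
T = 38.4°C + 273.15 = 311.55 K
V = nRT/P = (1.63 × 0.0821 × 311.55) / 1.91
V = 21.83 L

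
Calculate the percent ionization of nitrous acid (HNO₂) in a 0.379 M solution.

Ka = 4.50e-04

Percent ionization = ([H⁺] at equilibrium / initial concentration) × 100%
Percent ionization = 3.39%

Let x = [H⁺]. Ka = x²/(C - x) ⇒ x² + (4.50e-04)x - (4.50e-04)(0.379) = 0. x = 1.2836e-02. Percent = (1.2836e-02/0.379) × 100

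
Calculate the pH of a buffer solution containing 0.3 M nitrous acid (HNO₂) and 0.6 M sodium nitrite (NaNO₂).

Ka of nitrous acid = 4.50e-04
pH = 3.65

pKa = -log(4.50e-04) = 3.35. pH = pKa + log([A⁻]/[HA]) = 3.35 + log(0.6/0.3)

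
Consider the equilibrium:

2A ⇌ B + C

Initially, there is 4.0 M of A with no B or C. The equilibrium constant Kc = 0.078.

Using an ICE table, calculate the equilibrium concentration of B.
[B] = 0.717 M

ICE: [A] = 4.0 − 2x, [B] = [C] = x.
Kc = x²/(4.0 − 2x)² = 0.078 ⇒ √Kc = x/(4.0 − 2x).
x = √0.078·4.0/(1 + 2√0.078) = 0.27928·4.0/1.5586 = 0.71677.
[B] = x = 0.717 M.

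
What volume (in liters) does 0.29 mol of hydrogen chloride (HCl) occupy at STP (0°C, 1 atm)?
At STP, 1 mol of gas occupies 22.4 L
Volume = 0.29 mol × 22.4 L/mol = 6.50 L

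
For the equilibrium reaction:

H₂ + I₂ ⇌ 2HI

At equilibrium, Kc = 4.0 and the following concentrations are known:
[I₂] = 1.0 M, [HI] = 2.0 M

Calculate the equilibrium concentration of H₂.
[H₂] = 1.0000 M

Kc = ([HI]^2) / ([H₂] × [I₂]) = 4.0
[H₂]^1 = (product terms)/(Kc · other reactant terms) = 4 / (4.0 · 1) = 1
[H₂] = 1.0000 M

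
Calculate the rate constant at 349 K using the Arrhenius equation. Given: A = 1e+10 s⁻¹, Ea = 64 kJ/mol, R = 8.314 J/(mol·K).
2.64e+00 s⁻¹

k = A·exp(-Ea/(R·T)) = 1e+10·exp(-64000/(8.314·349)) = 1e+10·exp(-22.0569) = 1e+10·2.6352e-10 = 2.64e+00 s⁻¹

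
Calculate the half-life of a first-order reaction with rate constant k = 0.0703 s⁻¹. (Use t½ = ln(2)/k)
9.86 s

t½ = ln(2)/k = 0.6931/0.0703 = 9.86 s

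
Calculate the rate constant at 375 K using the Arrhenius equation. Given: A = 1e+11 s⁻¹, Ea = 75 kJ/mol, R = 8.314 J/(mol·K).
3.57e+00 s⁻¹

k = A·exp(-Ea/(R·T)) = 1e+11·exp(-75000/(8.314·375)) = 1e+11·exp(-24.0558) = 1e+11·3.5702e-11 = 3.57e+00 s⁻¹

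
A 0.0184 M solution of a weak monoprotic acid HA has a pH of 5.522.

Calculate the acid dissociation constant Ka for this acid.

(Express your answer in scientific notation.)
K_a = 4.91e-10

[H⁺] = 10^(−pH) = 10^(−5.522) = 3.006e-06 M. For HA ⇌ H⁺ + A⁻, Ka = x²/(C − x) = (3.006e-06)²/(0.0184 − 3.006e-06) = 4.91e-10.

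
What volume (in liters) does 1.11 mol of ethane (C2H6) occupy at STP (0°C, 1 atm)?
At STP, 1 mol of gas occupies 22.4 L
Volume = 1.11 mol × 22.4 L/mol = 24.86 L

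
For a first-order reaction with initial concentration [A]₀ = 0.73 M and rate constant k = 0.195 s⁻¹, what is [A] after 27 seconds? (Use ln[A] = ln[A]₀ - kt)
0.0038 M

ln[A] = ln[A]₀ - k·t = ln(0.73) - (0.195)·(27) = -0.3147 - 5.2650 = -5.5797
[A] = e^(-5.5797) = 0.0038 M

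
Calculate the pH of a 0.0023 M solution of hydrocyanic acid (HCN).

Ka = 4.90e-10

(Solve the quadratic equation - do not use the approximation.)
pH = 5.97

x² + Ka×x - Ka×C = 0. Using quadratic formula: [H⁺] = 1.0614e-06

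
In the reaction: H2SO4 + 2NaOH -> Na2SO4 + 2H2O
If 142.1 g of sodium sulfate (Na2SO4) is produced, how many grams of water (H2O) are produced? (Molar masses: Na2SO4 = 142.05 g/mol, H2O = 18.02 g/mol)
Moles of Na2SO4 = 142.1 g ÷ 142.05 g/mol = 1.00035 mol
Mole ratio: 2 mol H2O / 1 mol Na2SO4
Moles of H2O = 1.00035 × (2/1) = 2.0007 mol
Mass of H2O = 2.0007 mol × 18.02 g/mol = 36.05 g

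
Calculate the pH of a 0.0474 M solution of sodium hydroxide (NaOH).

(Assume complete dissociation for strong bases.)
pH = 12.68

[OH⁻] = 0.0474 M for strong base. pOH = -log[OH⁻] = 1.32, pH = 14 - pOH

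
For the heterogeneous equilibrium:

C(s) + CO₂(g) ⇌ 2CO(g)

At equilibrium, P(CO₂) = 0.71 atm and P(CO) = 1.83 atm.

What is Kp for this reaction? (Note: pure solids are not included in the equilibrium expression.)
K_p = 4.717

Solid C is excluded.
Kp = P(CO)²/P(CO₂) = (1.83)²/0.71 = 3.349/0.71 = 4.717.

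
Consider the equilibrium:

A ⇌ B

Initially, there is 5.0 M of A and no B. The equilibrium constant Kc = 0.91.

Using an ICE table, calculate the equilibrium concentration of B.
[B] = 2.382 M

ICE: [A] = 5.0 − x, [B] = x.
Kc = x/(5.0 − x) = 0.91 ⇒ x = 0.91·5.0/(1 + 0.91) = 4.55/1.91 = 2.382.
[B] = x = 2.382 M.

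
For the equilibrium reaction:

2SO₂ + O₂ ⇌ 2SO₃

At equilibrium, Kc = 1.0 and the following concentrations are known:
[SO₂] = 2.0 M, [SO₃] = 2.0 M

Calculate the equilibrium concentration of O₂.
[O₂] = 1.0000 M

Kc = ([SO₃]^2) / ([SO₂]^2 × [O₂]) = 1.0
[O₂]^1 = (product terms)/(Kc · other reactant terms) = 4 / (1.0 · 4) = 1
[O₂] = 1.0000 M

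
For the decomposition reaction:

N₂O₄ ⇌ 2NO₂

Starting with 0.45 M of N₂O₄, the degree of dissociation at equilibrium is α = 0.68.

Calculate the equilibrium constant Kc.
K_c = 2.6010

x = α·[A]₀ = 0.68 × 0.45 = 0.306 M dissociated.
At eq: [N₂O₄] = 0.45 − 0.306 = 0.144 M; [NO₂] = 2x = 0.612 M.
Kc = [NO₂]²/[N₂O₄] = (0.612)²/0.144 = 2.601.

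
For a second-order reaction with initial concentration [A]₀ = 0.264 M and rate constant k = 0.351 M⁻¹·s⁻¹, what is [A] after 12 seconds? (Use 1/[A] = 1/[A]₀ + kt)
0.1250 M

1/[A] = 1/[A]₀ + k·t = 1/0.264 + (0.351)·(12) = 3.7879 + 4.2120 = 7.9999
[A] = 1/7.9999 = 0.1250 M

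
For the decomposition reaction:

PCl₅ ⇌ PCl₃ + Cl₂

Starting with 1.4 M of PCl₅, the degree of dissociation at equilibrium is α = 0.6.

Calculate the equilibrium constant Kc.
K_c = 1.2600

x = α·[A]₀ = 0.6 × 1.4 = 0.84 M dissociated.
At eq: [PCl₅] = 1.4 − 0.84 = 0.56 M; [PCl₃] = [Cl₂] = x = 0.84 M.
Kc = [PCl₃][Cl₂]/[PCl₅] = (0.84)²/0.56 = 1.26.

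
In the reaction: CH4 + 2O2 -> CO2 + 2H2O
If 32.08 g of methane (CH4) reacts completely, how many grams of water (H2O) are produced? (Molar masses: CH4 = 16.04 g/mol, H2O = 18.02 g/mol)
Moles of CH4 = 32.08 g ÷ 16.04 g/mol = 2 mol
Mole ratio: 2 mol H2O / 1 mol CH4
Moles of H2O = 2 × (2/1) = 4 mol
Mass of H2O = 4 mol × 18.02 g/mol = 72.08 g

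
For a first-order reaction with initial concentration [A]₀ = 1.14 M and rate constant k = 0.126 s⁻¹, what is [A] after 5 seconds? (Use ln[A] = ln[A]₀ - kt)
0.6072 M

ln[A] = ln[A]₀ - k·t = ln(1.14) - (0.126)·(5) = 0.1310 - 0.6300 = -0.4990
[A] = e^(-0.4990) = 0.6072 M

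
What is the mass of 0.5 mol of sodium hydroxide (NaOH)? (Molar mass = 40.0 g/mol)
Mass = 0.5 mol × 40.0 g/mol = 20 g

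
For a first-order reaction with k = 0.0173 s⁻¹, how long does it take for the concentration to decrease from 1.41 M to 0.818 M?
31.47 s

From ln[A] = ln[A]₀ - k·t: t = ln([A]₀/[A])/k = ln(1.41/0.818)/0.0173 = ln(1.7237)/0.0173 = 0.5445/0.0173 = 31.47 s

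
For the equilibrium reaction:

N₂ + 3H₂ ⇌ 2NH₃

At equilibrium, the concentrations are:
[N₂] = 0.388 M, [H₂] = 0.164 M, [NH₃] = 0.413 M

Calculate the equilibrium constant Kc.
K_c = 99.6637

Kc = ([NH₃]^2) / ([N₂] × [H₂]^3)
   = ((0.413)^2) / ((0.388)·(0.164)^3)
   = 0.17057 / 0.0017114 = 99.6637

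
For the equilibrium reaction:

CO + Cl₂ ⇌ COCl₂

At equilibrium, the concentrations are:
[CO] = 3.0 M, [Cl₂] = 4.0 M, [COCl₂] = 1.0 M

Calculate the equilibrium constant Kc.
K_c = 0.0833

Kc = ([COCl₂]) / ([CO] × [Cl₂])
   = ((1.0)) / ((3.0)·(4.0))
   = 1 / 12 = 0.0833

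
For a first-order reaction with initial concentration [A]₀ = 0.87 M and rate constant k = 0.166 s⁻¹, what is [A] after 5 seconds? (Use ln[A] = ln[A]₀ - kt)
0.3794 M

ln[A] = ln[A]₀ - k·t = ln(0.87) - (0.166)·(5) = -0.1393 - 0.8300 = -0.9693
[A] = e^(-0.9693) = 0.3794 M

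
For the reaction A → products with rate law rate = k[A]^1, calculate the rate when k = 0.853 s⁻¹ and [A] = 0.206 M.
0.1757 M/s

rate = k·[A]^1 = 0.853·(0.206)^1 = 0.853·0.206 = 0.1757 M/s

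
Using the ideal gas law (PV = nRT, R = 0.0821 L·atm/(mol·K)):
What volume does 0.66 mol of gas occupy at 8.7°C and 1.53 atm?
T = 8.7°C + 273.15 = 281.85 K
V = nRT/P = (0.66 × 0.0821 × 281.85) / 1.53
V = 9.98 L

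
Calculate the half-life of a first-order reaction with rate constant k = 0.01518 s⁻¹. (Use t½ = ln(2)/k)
45.66 s

t½ = ln(2)/k = 0.6931/0.01518 = 45.66 s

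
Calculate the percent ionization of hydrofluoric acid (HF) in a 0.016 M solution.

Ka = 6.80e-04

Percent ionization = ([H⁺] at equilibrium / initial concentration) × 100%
Percent ionization = 18.6%

Let x = [H⁺]. Ka = x²/(C - x) ⇒ x² + (6.80e-04)x - (6.80e-04)(0.016) = 0. x = 2.9760e-03. Percent = (2.9760e-03/0.016) × 100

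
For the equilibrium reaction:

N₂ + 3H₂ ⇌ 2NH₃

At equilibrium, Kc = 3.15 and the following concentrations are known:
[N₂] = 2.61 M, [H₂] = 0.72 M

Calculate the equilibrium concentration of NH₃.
[NH₃] = 1.7518 M

Kc = ([NH₃]^2) / ([N₂] × [H₂]^3) = 3.15
[NH₃]^2 = Kc · (reactant terms)/(other product terms) = 3.15 · 0.97418 / 1 = 3.0687
[NH₃] = (3.0687)^(1/2) = 1.7518 M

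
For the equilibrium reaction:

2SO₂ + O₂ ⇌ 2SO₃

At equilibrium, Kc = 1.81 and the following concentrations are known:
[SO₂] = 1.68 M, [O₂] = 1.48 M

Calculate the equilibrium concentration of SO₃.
[SO₃] = 2.7497 M

Kc = ([SO₃]^2) / ([SO₂]^2 × [O₂]) = 1.81
[SO₃]^2 = Kc · (reactant terms)/(other product terms) = 1.81 · 4.1772 / 1 = 7.5606
[SO₃] = (7.5606)^(1/2) = 2.7497 M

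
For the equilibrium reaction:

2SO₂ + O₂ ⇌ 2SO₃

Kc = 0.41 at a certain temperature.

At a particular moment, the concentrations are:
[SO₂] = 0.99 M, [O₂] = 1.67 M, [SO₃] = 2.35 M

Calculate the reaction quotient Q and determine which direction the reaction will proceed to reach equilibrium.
Q = 3.374, Q > K, reaction proceeds reverse (toward reactants)

Q = ([SO₃]^2) / ([SO₂]^2 × [O₂])
  = ((2.35)^2) / ((0.99)^2·(1.67)) = 5.5225/1.6368 = 3.374
Since Q = 3.374 > Kc = 0.41, the reaction proceeds reverse (toward reactants) to reach equilibrium.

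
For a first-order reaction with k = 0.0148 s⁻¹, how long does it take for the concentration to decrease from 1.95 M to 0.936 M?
49.59 s

From ln[A] = ln[A]₀ - k·t: t = ln([A]₀/[A])/k = ln(1.95/0.936)/0.0148 = ln(2.0833)/0.0148 = 0.7340/0.0148 = 49.59 s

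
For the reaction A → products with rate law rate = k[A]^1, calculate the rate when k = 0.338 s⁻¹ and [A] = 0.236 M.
0.07977 M/s

rate = k·[A]^1 = 0.338·(0.236)^1 = 0.338·0.236 = 0.07977 M/s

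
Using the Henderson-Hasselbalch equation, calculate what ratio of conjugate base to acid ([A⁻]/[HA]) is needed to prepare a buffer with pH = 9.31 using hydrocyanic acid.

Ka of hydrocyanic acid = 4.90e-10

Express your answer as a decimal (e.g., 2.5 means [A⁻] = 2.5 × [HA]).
[A⁻]/[HA] = 1.000

pKa = −log(4.90e-10) = 9.3098. pH = pKa + log([A⁻]/[HA]). 9.31 = 9.3098 + log(ratio). log(ratio) = 9.31 − 9.3098 = 0.0002. ratio = 10^(0.0002) = 1.000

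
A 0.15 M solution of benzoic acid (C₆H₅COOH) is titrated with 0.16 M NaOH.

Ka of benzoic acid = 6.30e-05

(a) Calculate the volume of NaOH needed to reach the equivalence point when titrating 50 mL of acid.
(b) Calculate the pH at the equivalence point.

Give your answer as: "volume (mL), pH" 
V = 46.9 mL, pH = 8.54

(a) At equivalence: moles acid = moles base.
moles acid = 0.15 × 0.05 = 0.0075 mol; V_NaOH = 0.0075/0.16 = 0.04688 L = 46.9 mL.
(b) At equivalence, all acid → conjugate base A⁻ at [A⁻] = 0.0075/0.09688 = 0.07742 M.
Kb = Kw/Ka = 1.0e-14/6.30e-05 = 1.587e-10; [OH⁻] = √(Kb·[A⁻]) = 3.506e-06; pOH = 5.46; pH = 14 − pOH = 8.54.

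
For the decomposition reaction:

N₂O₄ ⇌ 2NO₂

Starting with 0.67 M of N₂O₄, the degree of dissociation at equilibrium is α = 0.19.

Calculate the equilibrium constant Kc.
K_c = 0.1194

x = α·[A]₀ = 0.19 × 0.67 = 0.1273 M dissociated.
At eq: [N₂O₄] = 0.67 − 0.1273 = 0.5427 M; [NO₂] = 2x = 0.2546 M.
Kc = [NO₂]²/[N₂O₄] = (0.2546)²/0.5427 = 0.1194.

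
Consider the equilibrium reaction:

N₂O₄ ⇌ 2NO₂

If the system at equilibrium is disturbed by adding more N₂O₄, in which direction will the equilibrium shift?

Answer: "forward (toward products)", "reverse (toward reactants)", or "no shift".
forward (toward products)

Apply Le Chatelier's principle: system shifts to counteract the change.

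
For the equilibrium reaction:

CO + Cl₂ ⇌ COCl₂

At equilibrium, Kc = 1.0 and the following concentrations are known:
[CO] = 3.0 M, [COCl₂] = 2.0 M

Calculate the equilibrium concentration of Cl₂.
[Cl₂] = 0.6667 M

Kc = ([COCl₂]) / ([CO] × [Cl₂]) = 1.0
[Cl₂]^1 = (product terms)/(Kc · other reactant terms) = 2 / (1.0 · 3) = 0.66667
[Cl₂] = 0.6667 M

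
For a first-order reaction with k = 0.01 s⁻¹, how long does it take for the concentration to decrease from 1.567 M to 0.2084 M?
201.75 s

From ln[A] = ln[A]₀ - k·t: t = ln([A]₀/[A])/k = ln(1.567/0.2084)/0.01 = ln(7.5192)/0.01 = 2.0175/0.01 = 201.75 s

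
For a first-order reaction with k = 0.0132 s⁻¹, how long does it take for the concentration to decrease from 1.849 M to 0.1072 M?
215.74 s

From ln[A] = ln[A]₀ - k·t: t = ln([A]₀/[A])/k = ln(1.849/0.1072)/0.0132 = ln(17.2481)/0.0132 = 2.8477/0.0132 = 215.74 s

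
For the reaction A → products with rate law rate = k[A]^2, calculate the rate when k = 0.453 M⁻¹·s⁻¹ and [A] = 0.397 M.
0.0714 M/s

rate = k·[A]^2 = 0.453·(0.397)^2 = 0.453·0.157609 = 0.0714 M/s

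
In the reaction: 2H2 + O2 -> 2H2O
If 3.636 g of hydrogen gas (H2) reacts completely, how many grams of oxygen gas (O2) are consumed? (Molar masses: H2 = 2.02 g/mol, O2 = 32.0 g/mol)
Moles of H2 = 3.636 g ÷ 2.02 g/mol = 1.8 mol
Mole ratio: 1 mol O2 / 2 mol H2
Moles of O2 = 1.8 × (1/2) = 0.9 mol
Mass of O2 = 0.9 mol × 32.0 g/mol = 28.8 g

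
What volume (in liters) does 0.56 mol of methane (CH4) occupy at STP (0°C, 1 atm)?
At STP, 1 mol of gas occupies 22.4 L
Volume = 0.56 mol × 22.4 L/mol = 12.54 L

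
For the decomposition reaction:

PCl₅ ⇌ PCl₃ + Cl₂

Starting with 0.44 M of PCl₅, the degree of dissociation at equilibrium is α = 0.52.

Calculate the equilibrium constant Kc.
K_c = 0.2479

x = α·[A]₀ = 0.52 × 0.44 = 0.2288 M dissociated.
At eq: [PCl₅] = 0.44 − 0.2288 = 0.2112 M; [PCl₃] = [Cl₂] = x = 0.2288 M.
Kc = [PCl₃][Cl₂]/[PCl₅] = (0.2288)²/0.2112 = 0.2479.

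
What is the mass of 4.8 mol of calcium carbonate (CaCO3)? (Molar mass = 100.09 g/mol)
Mass = 4.8 mol × 100.09 g/mol = 480.4 g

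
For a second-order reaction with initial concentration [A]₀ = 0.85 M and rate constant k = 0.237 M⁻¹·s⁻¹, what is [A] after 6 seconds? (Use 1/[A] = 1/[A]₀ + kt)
0.3848 M

1/[A] = 1/[A]₀ + k·t = 1/0.85 + (0.237)·(6) = 1.1765 + 1.4220 = 2.5985
[A] = 1/2.5985 = 0.3848 M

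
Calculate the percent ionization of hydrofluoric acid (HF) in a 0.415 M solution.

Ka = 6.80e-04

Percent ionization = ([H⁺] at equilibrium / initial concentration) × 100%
Percent ionization = 3.97%

Let x = [H⁺]. Ka = x²/(C - x) ⇒ x² + (6.80e-04)x - (6.80e-04)(0.415) = 0. x = 1.6462e-02. Percent = (1.6462e-02/0.415) × 100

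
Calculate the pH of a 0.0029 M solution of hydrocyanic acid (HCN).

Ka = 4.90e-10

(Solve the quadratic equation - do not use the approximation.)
pH = 5.92

x² + Ka×x - Ka×C = 0. Using quadratic formula: [H⁺] = 1.1918e-06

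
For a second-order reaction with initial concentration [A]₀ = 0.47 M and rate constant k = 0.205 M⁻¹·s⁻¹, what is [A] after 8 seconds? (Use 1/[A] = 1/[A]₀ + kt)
0.2654 M

1/[A] = 1/[A]₀ + k·t = 1/0.47 + (0.205)·(8) = 2.1277 + 1.6400 = 3.7677
[A] = 1/3.7677 = 0.2654 M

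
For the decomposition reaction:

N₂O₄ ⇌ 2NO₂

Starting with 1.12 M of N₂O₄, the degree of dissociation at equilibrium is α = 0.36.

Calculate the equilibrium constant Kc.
K_c = 0.9072

x = α·[A]₀ = 0.36 × 1.12 = 0.4032 M dissociated.
At eq: [N₂O₄] = 1.12 − 0.4032 = 0.7168 M; [NO₂] = 2x = 0.8064 M.
Kc = [NO₂]²/[N₂O₄] = (0.8064)²/0.7168 = 0.9072.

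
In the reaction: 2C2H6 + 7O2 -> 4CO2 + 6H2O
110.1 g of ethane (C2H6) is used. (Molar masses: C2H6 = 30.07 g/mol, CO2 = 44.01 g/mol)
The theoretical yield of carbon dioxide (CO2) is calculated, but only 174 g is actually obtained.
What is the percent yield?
Moles of C2H6 = 110.1 g ÷ 30.07 g/mol = 3.66146 mol
Mole ratio: 4 mol CO2 / 2 mol C2H6
Moles of CO2 = 3.66146 × (4/2) = 7.32291 mol
Theoretical yield = 7.32291 mol × 44.01 g/mol = 322.28 g
Actual yield = 174 g
Percent yield = (174 / 322.28) × 100% = 54.0%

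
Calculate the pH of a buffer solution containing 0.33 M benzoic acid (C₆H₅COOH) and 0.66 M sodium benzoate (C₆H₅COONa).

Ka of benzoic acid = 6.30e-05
pH = 4.50

pKa = -log(6.30e-05) = 4.20. pH = pKa + log([A⁻]/[HA]) = 4.20 + log(0.66/0.33)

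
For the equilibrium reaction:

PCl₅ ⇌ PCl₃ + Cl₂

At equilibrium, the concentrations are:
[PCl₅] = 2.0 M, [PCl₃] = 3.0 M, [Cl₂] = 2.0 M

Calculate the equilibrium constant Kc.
K_c = 3.0000

Kc = ([PCl₃] × [Cl₂]) / ([PCl₅])
   = ((3.0)·(2.0)) / ((2.0))
   = 6 / 2 = 3.0000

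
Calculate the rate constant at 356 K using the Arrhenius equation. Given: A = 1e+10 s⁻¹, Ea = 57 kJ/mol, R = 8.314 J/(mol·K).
4.33e+01 s⁻¹

k = A·exp(-Ea/(R·T)) = 1e+10·exp(-57000/(8.314·356)) = 1e+10·exp(-19.2582) = 1e+10·4.3280e-09 = 4.33e+01 s⁻¹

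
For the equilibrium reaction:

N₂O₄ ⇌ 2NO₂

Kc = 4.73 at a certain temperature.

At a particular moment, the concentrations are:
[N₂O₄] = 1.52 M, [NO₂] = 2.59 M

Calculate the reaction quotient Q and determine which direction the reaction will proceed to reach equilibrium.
Q = 4.413, Q < K, reaction proceeds forward (toward products)

Q = ([NO₂]^2) / ([N₂O₄])
  = ((2.59)^2) / ((1.52)) = 6.7081/1.52 = 4.413
Since Q = 4.413 < Kc = 4.73, the reaction proceeds forward (toward products) to reach equilibrium.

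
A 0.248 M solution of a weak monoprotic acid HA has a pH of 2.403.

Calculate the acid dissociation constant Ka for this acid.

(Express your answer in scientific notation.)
K_a = 6.41e-05

[H⁺] = 10^(−pH) = 10^(−2.403) = 3.954e-03 M. For HA ⇌ H⁺ + A⁻, Ka = x²/(C − x) = (3.954e-03)²/(0.248 − 3.954e-03) = 6.41e-05.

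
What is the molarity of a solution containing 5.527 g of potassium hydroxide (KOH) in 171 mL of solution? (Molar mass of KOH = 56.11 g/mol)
Moles of KOH = 5.527 g ÷ 56.11 g/mol = 0.0985029 mol
Volume = 171 mL = 0.171 L
Molarity = 0.0985029 mol ÷ 0.171 L = 0.576 M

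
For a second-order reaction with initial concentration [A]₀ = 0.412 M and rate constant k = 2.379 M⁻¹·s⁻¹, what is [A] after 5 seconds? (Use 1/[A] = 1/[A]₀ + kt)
0.0698 M

1/[A] = 1/[A]₀ + k·t = 1/0.412 + (2.379)·(5) = 2.4272 + 11.8950 = 14.3222
[A] = 1/14.3222 = 0.0698 M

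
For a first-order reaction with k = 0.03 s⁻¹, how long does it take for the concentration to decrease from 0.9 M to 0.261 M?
41.26 s

From ln[A] = ln[A]₀ - k·t: t = ln([A]₀/[A])/k = ln(0.9/0.261)/0.03 = ln(3.4483)/0.03 = 1.2379/0.03 = 41.26 s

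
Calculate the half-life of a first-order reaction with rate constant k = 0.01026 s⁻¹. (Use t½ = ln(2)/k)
67.56 s

t½ = ln(2)/k = 0.6931/0.01026 = 67.56 s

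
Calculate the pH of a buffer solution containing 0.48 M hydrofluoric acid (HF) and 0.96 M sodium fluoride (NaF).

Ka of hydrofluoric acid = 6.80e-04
pH = 3.47

pKa = -log(6.80e-04) = 3.17. pH = pKa + log([A⁻]/[HA]) = 3.17 + log(0.96/0.48)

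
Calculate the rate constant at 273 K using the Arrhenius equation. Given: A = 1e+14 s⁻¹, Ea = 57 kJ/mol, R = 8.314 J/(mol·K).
1.24e+03 s⁻¹

k = A·exp(-Ea/(R·T)) = 1e+14·exp(-57000/(8.314·273)) = 1e+14·exp(-25.1132) = 1e+14·1.2401e-11 = 1.24e+03 s⁻¹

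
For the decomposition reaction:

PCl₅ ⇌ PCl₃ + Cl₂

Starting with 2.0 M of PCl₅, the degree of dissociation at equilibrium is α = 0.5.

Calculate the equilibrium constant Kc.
K_c = 1.0000

x = α·[A]₀ = 0.5 × 2.0 = 1 M dissociated.
At eq: [PCl₅] = 2.0 − 1 = 1 M; [PCl₃] = [Cl₂] = x = 1 M.
Kc = [PCl₃][Cl₂]/[PCl₅] = (1)²/1 = 1.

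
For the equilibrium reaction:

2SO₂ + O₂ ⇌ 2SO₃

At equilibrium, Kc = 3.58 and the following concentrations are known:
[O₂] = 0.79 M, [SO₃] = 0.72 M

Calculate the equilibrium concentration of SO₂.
[SO₂] = 0.4281 M

Kc = ([SO₃]^2) / ([SO₂]^2 × [O₂]) = 3.58
[SO₂]^2 = (product terms)/(Kc · other reactant terms) = 0.5184 / (3.58 · 0.79) = 0.1833
[SO₂] = (0.1833)^(1/2) = 0.4281 M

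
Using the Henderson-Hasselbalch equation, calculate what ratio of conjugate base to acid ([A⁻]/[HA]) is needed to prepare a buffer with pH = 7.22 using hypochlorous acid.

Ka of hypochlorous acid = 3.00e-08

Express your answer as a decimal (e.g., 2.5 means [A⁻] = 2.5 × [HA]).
[A⁻]/[HA] = 0.498

pKa = −log(3.00e-08) = 7.5229. pH = pKa + log([A⁻]/[HA]). 7.22 = 7.5229 + log(ratio). log(ratio) = 7.22 − 7.5229 = -0.3029. ratio = 10^(-0.3029) = 0.498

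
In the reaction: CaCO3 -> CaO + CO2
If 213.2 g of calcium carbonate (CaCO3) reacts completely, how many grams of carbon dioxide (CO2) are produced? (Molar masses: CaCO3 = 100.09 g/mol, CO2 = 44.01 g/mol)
Moles of CaCO3 = 213.2 g ÷ 100.09 g/mol = 2.13008 mol
Mole ratio: 1 mol CO2 / 1 mol CaCO3
Moles of CO2 = 2.13008 × (1/1) = 2.13008 mol
Mass of CO2 = 2.13008 mol × 44.01 g/mol = 93.74 g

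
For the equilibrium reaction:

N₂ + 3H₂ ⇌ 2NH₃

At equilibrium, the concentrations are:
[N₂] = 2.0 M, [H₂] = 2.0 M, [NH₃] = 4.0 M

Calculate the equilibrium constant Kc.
K_c = 1.0000

Kc = ([NH₃]^2) / ([N₂] × [H₂]^3)
   = ((4.0)^2) / ((2.0)·(2.0)^3)
   = 16 / 16 = 1.0000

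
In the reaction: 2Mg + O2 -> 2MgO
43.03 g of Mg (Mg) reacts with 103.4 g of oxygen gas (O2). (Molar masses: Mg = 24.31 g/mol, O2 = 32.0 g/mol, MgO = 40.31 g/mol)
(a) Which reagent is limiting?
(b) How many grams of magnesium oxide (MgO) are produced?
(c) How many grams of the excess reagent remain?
(a) Mg, (b) 71.35 g, (c) 75.08 g

Moles of Mg = 43.03 g ÷ 24.31 g/mol = 1.77005 mol
Moles of O2 = 103.4 g ÷ 32.0 g/mol = 3.23125 mol
Moles ÷ coefficient: Mg: 1.77005/2 = 0.885, O2: 3.23125/1 = 3.231
(a) Mg has the smaller value, so Mg is the limiting reagent.
(b) Moles of MgO = 1.77005 mol Mg × (2/2) = 1.77005 mol; mass = 1.77005 mol × 40.31 g/mol = 71.35 g
(c) O2 consumed = 1.77005 × (1/2) = 0.885027 mol; remaining = 3.23125 − 0.885027 = 2.34622 mol; mass = 2.34622 mol × 32.0 g/mol = 75.08 g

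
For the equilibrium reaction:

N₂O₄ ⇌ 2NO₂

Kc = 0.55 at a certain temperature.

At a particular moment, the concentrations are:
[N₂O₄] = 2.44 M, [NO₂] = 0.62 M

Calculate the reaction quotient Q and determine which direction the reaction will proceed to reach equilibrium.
Q = 0.158, Q < K, reaction proceeds forward (toward products)

Q = ([NO₂]^2) / ([N₂O₄])
  = ((0.62)^2) / ((2.44)) = 0.3844/2.44 = 0.1575
Since Q = 0.1575 < Kc = 0.55, the reaction proceeds forward (toward products) to reach equilibrium.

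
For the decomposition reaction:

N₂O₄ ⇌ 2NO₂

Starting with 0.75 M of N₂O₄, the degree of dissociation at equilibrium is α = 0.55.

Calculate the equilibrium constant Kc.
K_c = 2.0167

x = α·[A]₀ = 0.55 × 0.75 = 0.4125 M dissociated.
At eq: [N₂O₄] = 0.75 − 0.4125 = 0.3375 M; [NO₂] = 2x = 0.825 M.
Kc = [NO₂]²/[N₂O₄] = (0.825)²/0.3375 = 2.017.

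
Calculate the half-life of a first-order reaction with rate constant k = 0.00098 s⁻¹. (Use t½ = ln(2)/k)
707.29 s

t½ = ln(2)/k = 0.6931/0.00098 = 707.29 s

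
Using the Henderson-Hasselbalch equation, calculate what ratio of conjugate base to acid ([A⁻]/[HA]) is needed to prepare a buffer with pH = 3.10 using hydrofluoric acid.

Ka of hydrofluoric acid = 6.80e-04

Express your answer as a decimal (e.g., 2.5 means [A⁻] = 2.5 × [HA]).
[A⁻]/[HA] = 0.856

pKa = −log(6.80e-04) = 3.1675. pH = pKa + log([A⁻]/[HA]). 3.10 = 3.1675 + log(ratio). log(ratio) = 3.10 − 3.1675 = -0.0675. ratio = 10^(-0.0675) = 0.856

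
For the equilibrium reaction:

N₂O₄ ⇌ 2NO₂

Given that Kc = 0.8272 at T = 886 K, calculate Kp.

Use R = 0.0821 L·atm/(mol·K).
K_p = 60.1710

Δn = (moles gaseous products) − (moles gaseous reactants) = 1
T = 886 K; RT = 0.0821 × 886 = 72.7406
Kp = Kc·(RT)^Δn = 0.8272 × (72.7406)^1 = 0.8272 × 72.7406 = 60.1710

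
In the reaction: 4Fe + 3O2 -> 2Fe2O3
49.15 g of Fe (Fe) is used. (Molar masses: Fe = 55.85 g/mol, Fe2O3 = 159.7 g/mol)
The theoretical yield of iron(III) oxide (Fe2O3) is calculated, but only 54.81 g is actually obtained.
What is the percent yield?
Moles of Fe = 49.15 g ÷ 55.85 g/mol = 0.880036 mol
Mole ratio: 2 mol Fe2O3 / 4 mol Fe
Moles of Fe2O3 = 0.880036 × (2/4) = 0.440018 mol
Theoretical yield = 0.440018 mol × 159.7 g/mol = 70.271 g
Actual yield = 54.81 g
Percent yield = (54.81 / 70.271) × 100% = 78.0%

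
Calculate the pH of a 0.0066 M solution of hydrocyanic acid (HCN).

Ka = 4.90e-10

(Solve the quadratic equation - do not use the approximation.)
pH = 5.75

x² + Ka×x - Ka×C = 0. Using quadratic formula: [H⁺] = 1.7981e-06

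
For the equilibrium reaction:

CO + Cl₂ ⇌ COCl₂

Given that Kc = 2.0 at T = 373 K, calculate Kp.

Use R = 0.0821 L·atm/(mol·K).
K_p = 0.0653

Δn = (moles gaseous products) − (moles gaseous reactants) = -1
T = 373 K; RT = 0.0821 × 373 = 30.6233
Kp = Kc·(RT)^Δn = 2.0 × (30.6233)^-1 = 2.0 × 0.0326549 = 0.0653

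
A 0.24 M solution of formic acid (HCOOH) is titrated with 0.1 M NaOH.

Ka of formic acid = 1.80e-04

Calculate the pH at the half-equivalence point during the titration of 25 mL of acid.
pH = pKa = 3.74

At the half-equivalence point, [HA] = [A⁻], so by Henderson–Hasselbalch pH = pKa + log(1) = pKa.
pKa = −log(1.80e-04) = 3.74.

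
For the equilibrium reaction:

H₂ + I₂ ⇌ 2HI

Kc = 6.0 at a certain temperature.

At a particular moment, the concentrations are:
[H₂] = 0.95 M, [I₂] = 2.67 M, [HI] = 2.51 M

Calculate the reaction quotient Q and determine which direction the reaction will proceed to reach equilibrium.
Q = 2.484, Q < K, reaction proceeds forward (toward products)

Q = ([HI]^2) / ([H₂] × [I₂])
  = ((2.51)^2) / ((0.95)·(2.67)) = 6.3001/2.5365 = 2.484
Since Q = 2.484 < Kc = 6.0, the reaction proceeds forward (toward products) to reach equilibrium.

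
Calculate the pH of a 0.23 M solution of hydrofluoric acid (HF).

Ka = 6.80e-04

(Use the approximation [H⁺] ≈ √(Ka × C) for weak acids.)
pH = 1.90

[H⁺] = √(Ka × C) = √(6.80e-04 × 0.23) = 1.2506e-02. pH = -log(1.2506e-02)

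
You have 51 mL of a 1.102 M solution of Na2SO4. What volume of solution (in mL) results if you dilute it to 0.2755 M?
Using M₁V₁ = M₂V₂:
1.102 × 51 = 0.2755 × V₂
V₂ = (1.102 × 51) / 0.2755 = 204 mL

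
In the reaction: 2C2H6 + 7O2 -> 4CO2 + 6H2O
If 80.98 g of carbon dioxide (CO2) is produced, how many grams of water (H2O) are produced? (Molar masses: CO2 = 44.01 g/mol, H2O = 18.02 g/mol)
Moles of CO2 = 80.98 g ÷ 44.01 g/mol = 1.84004 mol
Mole ratio: 6 mol H2O / 4 mol CO2
Moles of H2O = 1.84004 × (6/4) = 2.76005 mol
Mass of H2O = 2.76005 mol × 18.02 g/mol = 49.74 g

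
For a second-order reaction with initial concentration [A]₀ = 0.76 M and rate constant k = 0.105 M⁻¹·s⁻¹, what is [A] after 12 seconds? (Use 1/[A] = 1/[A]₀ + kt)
0.3882 M

1/[A] = 1/[A]₀ + k·t = 1/0.76 + (0.105)·(12) = 1.3158 + 1.2600 = 2.5758
[A] = 1/2.5758 = 0.3882 M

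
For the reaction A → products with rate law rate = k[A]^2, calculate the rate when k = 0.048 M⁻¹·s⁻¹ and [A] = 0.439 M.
0.009251 M/s

rate = k·[A]^2 = 0.048·(0.439)^2 = 0.048·0.192721 = 0.009251 M/s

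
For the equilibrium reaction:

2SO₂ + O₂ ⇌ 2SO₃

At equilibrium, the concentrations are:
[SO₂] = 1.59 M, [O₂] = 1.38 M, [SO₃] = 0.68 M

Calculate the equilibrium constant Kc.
K_c = 0.1325

Kc = ([SO₃]^2) / ([SO₂]^2 × [O₂])
   = ((0.68)^2) / ((1.59)^2·(1.38))
   = 0.4624 / 3.4888 = 0.1325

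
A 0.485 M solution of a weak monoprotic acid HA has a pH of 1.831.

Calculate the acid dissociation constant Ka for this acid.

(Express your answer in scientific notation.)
K_a = 4.63e-04

[H⁺] = 10^(−pH) = 10^(−1.831) = 1.476e-02 M. For HA ⇌ H⁺ + A⁻, Ka = x²/(C − x) = (1.476e-02)²/(0.485 − 1.476e-02) = 4.63e-04.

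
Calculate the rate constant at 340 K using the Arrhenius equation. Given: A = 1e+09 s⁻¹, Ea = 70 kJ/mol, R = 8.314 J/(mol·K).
1.76e-02 s⁻¹

k = A·exp(-Ea/(R·T)) = 1e+09·exp(-70000/(8.314·340)) = 1e+09·exp(-24.7633) = 1e+09·1.7596e-11 = 1.76e-02 s⁻¹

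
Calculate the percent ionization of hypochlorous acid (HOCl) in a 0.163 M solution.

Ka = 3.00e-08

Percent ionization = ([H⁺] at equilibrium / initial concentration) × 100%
Percent ionization = 0.0429%

Let x = [H⁺]. Ka = x²/(C - x) ⇒ x² + (3.00e-08)x - (3.00e-08)(0.163) = 0. x = 6.9914e-05. Percent = (6.9914e-05/0.163) × 100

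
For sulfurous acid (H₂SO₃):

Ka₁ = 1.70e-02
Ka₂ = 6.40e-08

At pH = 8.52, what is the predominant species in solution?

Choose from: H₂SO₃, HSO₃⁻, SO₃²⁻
SO₃²⁻

pKa1 = 1.77, pKa2 = 7.19. Each pKa is the crossover between adjacent species; pH = 8.52 lies in the region where SO₃²⁻ predominates.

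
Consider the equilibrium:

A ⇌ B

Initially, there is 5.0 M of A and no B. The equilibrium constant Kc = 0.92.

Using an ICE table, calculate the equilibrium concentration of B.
[B] = 2.396 M

ICE: [A] = 5.0 − x, [B] = x.
Kc = x/(5.0 − x) = 0.92 ⇒ x = 0.92·5.0/(1 + 0.92) = 4.6/1.92 = 2.396.
[B] = x = 2.396 M.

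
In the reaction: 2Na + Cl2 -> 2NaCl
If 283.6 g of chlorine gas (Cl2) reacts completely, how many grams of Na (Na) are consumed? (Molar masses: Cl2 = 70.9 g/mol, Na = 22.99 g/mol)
Moles of Cl2 = 283.6 g ÷ 70.9 g/mol = 4 mol
Mole ratio: 2 mol Na / 1 mol Cl2
Moles of Na = 4 × (2/1) = 8 mol
Mass of Na = 8 mol × 22.99 g/mol = 183.9 g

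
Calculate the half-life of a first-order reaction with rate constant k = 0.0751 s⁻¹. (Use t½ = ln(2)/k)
9.23 s

t½ = ln(2)/k = 0.6931/0.0751 = 9.23 s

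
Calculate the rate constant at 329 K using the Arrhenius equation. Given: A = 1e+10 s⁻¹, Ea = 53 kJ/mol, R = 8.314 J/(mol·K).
3.85e+01 s⁻¹

k = A·exp(-Ea/(R·T)) = 1e+10·exp(-53000/(8.314·329)) = 1e+10·exp(-19.3763) = 1e+10·3.8459e-09 = 3.85e+01 s⁻¹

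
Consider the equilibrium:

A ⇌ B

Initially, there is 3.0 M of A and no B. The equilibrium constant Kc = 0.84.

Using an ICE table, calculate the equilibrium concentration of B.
[B] = 1.370 M

ICE: [A] = 3.0 − x, [B] = x.
Kc = x/(3.0 − x) = 0.84 ⇒ x = 0.84·3.0/(1 + 0.84) = 2.52/1.84 = 1.37.
[B] = x = 1.370 M.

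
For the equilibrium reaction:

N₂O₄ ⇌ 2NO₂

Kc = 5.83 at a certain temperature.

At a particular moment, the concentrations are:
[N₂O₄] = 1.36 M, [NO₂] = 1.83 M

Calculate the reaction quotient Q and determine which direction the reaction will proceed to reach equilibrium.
Q = 2.462, Q < K, reaction proceeds forward (toward products)

Q = ([NO₂]^2) / ([N₂O₄])
  = ((1.83)^2) / ((1.36)) = 3.3489/1.36 = 2.462
Since Q = 2.462 < Kc = 5.83, the reaction proceeds forward (toward products) to reach equilibrium.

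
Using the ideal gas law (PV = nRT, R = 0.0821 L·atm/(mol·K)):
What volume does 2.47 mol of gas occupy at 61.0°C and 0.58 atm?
T = 61.0°C + 273.15 = 334.15 K
V = nRT/P = (2.47 × 0.0821 × 334.15) / 0.58
V = 116.83 L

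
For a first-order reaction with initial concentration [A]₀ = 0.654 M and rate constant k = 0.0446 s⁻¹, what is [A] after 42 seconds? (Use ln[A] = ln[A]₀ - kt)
0.1005 M

ln[A] = ln[A]₀ - k·t = ln(0.654) - (0.0446)·(42) = -0.4246 - 1.8732 = -2.2978
[A] = e^(-2.2978) = 0.1005 M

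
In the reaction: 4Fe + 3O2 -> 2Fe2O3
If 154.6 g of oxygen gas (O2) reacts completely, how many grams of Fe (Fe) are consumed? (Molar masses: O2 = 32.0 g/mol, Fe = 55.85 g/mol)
Moles of O2 = 154.6 g ÷ 32.0 g/mol = 4.83125 mol
Mole ratio: 4 mol Fe / 3 mol O2
Moles of Fe = 4.83125 × (4/3) = 6.44167 mol
Mass of Fe = 6.44167 mol × 55.85 g/mol = 359.8 g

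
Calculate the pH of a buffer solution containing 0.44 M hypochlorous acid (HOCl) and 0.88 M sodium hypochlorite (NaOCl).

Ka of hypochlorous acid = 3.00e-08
pH = 7.82

pKa = -log(3.00e-08) = 7.52. pH = pKa + log([A⁻]/[HA]) = 7.52 + log(0.88/0.44)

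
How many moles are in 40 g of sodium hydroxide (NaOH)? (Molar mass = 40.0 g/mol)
Moles = 40 g ÷ 40.0 g/mol = 1 mol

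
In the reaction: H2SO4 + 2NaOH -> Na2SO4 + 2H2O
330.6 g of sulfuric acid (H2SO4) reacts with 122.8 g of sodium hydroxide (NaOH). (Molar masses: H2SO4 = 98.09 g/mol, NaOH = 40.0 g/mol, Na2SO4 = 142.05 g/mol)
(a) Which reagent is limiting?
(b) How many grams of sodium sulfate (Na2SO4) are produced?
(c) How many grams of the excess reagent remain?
(a) NaOH, (b) 218 g, (c) 180 g

Moles of H2SO4 = 330.6 g ÷ 98.09 g/mol = 3.37037 mol
Moles of NaOH = 122.8 g ÷ 40.0 g/mol = 3.07 mol
Moles ÷ coefficient: H2SO4: 3.37037/1 = 3.37, NaOH: 3.07/2 = 1.535
(a) NaOH has the smaller value, so NaOH is the limiting reagent.
(b) Moles of Na2SO4 = 3.07 mol NaOH × (1/2) = 1.535 mol; mass = 1.535 mol × 142.05 g/mol = 218 g
(c) H2SO4 consumed = 3.07 × (1/2) = 1.535 mol; remaining = 3.37037 − 1.535 = 1.83537 mol; mass = 1.83537 mol × 98.09 g/mol = 180 g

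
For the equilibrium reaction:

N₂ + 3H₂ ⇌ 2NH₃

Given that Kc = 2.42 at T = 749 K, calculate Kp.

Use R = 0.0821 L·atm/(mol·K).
K_p = 6.40e-04

Δn = (moles gaseous products) − (moles gaseous reactants) = -2
T = 749 K; RT = 0.0821 × 749 = 61.4929
Kp = Kc·(RT)^Δn = 2.42 × (61.4929)^-2 = 2.42 × 0.000264454 = 6.40e-04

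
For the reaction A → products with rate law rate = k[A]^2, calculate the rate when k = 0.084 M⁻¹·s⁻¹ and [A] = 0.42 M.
0.01482 M/s

rate = k·[A]^2 = 0.084·(0.42)^2 = 0.084·0.1764 = 0.01482 M/s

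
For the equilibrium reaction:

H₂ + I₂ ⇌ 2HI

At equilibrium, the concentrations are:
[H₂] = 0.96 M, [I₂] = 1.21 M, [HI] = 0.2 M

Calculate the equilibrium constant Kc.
K_c = 0.0344

Kc = ([HI]^2) / ([H₂] × [I₂])
   = ((0.2)^2) / ((0.96)·(1.21))
   = 0.04 / 1.1616 = 0.0344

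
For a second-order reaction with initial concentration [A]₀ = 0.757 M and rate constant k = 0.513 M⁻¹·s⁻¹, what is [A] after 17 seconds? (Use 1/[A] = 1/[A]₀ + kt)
0.0996 M

1/[A] = 1/[A]₀ + k·t = 1/0.757 + (0.513)·(17) = 1.3210 + 8.7210 = 10.0420
[A] = 1/10.0420 = 0.0996 M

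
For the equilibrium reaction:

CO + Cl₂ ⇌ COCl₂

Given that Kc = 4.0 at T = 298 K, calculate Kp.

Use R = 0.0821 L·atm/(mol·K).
K_p = 0.1635

Δn = (moles gaseous products) − (moles gaseous reactants) = -1
T = 298 K; RT = 0.0821 × 298 = 24.4658
Kp = Kc·(RT)^Δn = 4.0 × (24.4658)^-1 = 4.0 × 0.0408734 = 0.1635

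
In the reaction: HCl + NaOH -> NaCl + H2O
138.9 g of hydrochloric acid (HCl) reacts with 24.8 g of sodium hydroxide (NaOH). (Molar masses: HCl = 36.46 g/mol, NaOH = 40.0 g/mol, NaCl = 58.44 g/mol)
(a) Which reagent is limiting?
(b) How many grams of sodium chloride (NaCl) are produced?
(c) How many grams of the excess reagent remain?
(a) NaOH, (b) 36.23 g, (c) 116.3 g

Moles of HCl = 138.9 g ÷ 36.46 g/mol = 3.80965 mol
Moles of NaOH = 24.8 g ÷ 40.0 g/mol = 0.62 mol
Moles ÷ coefficient: HCl: 3.80965/1 = 3.81, NaOH: 0.62/1 = 0.62
(a) NaOH has the smaller value, so NaOH is the limiting reagent.
(b) Moles of NaCl = 0.62 mol NaOH × (1/1) = 0.62 mol; mass = 0.62 mol × 58.44 g/mol = 36.23 g
(c) HCl consumed = 0.62 × (1/1) = 0.62 mol; remaining = 3.80965 − 0.62 = 3.18965 mol; mass = 3.18965 mol × 36.46 g/mol = 116.3 g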